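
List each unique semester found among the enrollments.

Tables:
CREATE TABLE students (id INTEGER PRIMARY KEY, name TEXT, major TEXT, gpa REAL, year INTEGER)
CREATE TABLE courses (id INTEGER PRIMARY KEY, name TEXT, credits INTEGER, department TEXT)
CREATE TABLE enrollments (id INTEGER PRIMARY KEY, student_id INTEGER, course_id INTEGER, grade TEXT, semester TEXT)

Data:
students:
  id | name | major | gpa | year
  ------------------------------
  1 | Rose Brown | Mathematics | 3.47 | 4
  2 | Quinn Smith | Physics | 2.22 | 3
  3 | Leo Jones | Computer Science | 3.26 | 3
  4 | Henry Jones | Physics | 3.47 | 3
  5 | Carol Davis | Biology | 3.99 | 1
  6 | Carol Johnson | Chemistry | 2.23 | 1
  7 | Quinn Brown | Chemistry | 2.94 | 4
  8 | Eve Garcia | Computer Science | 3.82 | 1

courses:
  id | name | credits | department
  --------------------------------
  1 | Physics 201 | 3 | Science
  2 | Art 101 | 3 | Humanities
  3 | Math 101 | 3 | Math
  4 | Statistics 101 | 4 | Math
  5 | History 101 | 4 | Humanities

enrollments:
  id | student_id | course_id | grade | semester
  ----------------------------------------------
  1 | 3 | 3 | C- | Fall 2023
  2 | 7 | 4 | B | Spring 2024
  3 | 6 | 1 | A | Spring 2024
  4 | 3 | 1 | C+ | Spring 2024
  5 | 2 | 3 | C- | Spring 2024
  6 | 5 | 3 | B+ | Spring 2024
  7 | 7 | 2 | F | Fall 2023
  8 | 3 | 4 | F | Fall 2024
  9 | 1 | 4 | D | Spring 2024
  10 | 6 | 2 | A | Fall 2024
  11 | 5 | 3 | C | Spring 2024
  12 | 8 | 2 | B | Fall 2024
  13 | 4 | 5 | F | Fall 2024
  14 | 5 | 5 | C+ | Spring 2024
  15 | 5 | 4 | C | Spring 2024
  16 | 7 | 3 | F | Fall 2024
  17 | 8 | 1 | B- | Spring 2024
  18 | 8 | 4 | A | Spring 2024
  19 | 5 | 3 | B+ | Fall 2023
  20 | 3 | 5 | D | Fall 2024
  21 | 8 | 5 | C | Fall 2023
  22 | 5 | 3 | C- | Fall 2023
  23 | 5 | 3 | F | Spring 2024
SELECT DISTINCT semester FROM enrollments

Execution result:
semester
Fall 2023
Spring 2024
Fall 2024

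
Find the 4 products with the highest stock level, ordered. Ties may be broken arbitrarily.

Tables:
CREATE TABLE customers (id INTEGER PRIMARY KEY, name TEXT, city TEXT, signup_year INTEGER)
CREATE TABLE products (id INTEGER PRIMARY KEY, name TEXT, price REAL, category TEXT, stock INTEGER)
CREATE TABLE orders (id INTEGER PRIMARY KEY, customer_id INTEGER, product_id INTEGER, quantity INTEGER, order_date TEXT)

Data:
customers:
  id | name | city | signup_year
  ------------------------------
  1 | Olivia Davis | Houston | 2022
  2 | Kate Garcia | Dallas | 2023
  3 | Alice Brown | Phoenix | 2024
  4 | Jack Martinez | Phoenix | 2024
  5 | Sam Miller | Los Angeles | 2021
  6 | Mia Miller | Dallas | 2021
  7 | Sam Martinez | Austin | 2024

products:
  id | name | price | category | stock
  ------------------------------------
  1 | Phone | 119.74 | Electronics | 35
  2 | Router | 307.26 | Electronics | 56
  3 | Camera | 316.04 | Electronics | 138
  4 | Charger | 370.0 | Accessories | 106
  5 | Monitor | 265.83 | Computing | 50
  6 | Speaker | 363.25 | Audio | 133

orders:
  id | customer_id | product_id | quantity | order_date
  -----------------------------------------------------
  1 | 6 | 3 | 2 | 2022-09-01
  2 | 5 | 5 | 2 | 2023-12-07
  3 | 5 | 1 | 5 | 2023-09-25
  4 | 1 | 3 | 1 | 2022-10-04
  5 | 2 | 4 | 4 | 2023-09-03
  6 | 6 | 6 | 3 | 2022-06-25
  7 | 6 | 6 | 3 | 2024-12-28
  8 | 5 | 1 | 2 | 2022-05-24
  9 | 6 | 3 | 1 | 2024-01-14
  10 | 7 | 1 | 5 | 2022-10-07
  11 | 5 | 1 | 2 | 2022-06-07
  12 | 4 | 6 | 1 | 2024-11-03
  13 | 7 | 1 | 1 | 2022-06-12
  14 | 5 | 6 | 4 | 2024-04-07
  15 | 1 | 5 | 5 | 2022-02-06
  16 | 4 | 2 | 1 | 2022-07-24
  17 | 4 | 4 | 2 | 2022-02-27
SELECT name, stock FROM products ORDER BY stock DESC LIMIT 4

Execution result:
name | stock
Camera | 138
Speaker | 133
Charger | 106
Router | 56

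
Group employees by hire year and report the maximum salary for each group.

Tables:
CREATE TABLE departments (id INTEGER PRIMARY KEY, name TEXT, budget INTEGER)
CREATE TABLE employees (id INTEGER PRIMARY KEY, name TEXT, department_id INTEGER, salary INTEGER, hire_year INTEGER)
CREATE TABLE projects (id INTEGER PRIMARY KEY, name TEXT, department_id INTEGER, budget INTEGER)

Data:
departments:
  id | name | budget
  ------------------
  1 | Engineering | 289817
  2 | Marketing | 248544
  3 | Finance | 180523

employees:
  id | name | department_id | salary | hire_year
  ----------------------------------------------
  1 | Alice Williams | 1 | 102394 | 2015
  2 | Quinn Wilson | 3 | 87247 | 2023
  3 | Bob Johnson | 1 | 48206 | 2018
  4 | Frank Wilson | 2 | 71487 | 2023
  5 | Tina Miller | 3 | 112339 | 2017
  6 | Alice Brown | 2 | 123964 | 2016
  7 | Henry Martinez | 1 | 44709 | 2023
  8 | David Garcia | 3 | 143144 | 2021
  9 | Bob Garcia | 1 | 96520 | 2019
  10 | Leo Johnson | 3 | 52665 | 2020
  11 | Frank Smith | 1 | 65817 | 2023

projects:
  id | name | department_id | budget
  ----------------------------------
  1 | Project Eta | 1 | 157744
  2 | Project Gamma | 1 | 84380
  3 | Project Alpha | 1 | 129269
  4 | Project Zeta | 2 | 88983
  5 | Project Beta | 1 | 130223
SELECT hire_year, MAX(salary) AS max_salary FROM employees GROUP BY hire_year

Execution result:
hire_year | max_salary
2015 | 102394
2016 | 123964
2017 | 112339
2018 | 48206
2019 | 96520
2020 | 52665
2021 | 143144
2023 | 87247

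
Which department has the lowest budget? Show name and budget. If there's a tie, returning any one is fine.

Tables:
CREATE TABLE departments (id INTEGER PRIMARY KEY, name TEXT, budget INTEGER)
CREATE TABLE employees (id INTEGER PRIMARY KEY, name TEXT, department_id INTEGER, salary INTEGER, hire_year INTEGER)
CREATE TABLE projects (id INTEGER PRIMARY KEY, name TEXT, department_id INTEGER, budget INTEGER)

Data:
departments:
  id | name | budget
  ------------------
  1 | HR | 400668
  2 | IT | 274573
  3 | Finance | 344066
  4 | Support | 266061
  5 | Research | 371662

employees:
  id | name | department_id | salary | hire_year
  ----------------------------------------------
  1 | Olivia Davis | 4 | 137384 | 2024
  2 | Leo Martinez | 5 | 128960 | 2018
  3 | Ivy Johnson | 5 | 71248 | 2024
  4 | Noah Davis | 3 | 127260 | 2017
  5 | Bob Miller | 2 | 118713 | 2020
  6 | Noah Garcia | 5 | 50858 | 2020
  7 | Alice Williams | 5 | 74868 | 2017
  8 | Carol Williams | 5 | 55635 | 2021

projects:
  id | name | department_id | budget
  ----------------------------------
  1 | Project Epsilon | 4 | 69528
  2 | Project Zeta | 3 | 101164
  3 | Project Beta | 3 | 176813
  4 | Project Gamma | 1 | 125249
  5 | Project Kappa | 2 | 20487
SELECT name, budget FROM departments ORDER BY budget ASC LIMIT 1

Execution result:
name | budget
Support | 266061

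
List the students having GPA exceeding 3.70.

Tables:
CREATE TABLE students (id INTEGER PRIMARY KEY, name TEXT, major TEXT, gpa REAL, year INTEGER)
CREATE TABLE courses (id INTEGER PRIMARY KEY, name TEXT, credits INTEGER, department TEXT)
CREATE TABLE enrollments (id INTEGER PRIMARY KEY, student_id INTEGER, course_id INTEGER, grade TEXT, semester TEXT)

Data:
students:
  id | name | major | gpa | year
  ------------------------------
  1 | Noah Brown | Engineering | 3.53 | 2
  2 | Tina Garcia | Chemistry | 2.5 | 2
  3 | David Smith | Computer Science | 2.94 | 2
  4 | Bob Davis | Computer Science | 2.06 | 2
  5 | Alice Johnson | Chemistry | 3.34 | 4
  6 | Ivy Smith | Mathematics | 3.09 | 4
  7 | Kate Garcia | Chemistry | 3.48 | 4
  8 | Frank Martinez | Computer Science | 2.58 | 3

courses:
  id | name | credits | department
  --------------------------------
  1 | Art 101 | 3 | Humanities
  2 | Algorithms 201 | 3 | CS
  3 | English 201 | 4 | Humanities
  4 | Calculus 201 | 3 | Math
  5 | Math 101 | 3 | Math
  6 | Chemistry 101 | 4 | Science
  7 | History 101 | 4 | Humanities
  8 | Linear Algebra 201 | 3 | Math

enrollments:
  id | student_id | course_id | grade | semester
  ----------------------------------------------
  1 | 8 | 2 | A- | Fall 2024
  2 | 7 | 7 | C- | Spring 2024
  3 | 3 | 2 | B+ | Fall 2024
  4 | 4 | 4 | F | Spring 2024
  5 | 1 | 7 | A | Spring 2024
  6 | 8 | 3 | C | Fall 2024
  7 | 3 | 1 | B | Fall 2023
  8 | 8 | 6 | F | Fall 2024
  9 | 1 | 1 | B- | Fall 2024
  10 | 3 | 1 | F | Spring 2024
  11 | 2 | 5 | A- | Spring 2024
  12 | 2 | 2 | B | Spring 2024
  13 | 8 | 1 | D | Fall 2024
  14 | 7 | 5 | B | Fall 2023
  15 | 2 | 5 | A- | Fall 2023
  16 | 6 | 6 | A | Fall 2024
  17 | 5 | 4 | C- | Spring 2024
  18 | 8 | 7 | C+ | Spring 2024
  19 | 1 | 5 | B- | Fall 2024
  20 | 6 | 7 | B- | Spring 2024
SELECT name, gpa FROM students WHERE gpa > 3.7

Execution result:
(no rows)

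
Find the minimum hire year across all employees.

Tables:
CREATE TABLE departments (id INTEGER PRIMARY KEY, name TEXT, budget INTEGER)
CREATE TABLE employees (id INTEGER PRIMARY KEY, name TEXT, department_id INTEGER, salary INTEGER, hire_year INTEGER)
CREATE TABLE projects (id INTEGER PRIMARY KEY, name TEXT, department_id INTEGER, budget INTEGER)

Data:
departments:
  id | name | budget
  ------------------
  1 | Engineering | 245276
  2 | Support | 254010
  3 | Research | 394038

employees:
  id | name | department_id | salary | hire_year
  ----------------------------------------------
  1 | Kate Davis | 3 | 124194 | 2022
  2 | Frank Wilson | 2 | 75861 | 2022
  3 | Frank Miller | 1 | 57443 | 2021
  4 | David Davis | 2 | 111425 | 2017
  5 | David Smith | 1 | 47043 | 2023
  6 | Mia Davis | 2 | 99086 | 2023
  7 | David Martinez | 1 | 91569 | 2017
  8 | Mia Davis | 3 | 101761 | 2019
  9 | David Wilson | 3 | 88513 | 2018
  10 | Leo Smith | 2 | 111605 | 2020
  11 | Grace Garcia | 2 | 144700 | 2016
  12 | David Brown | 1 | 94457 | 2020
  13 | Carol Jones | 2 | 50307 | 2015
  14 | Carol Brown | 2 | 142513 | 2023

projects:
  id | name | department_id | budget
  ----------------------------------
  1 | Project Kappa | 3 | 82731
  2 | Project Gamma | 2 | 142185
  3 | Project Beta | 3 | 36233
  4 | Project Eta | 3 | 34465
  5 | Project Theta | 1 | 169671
SELECT MIN(hire_year) FROM employees

Execution result:
2015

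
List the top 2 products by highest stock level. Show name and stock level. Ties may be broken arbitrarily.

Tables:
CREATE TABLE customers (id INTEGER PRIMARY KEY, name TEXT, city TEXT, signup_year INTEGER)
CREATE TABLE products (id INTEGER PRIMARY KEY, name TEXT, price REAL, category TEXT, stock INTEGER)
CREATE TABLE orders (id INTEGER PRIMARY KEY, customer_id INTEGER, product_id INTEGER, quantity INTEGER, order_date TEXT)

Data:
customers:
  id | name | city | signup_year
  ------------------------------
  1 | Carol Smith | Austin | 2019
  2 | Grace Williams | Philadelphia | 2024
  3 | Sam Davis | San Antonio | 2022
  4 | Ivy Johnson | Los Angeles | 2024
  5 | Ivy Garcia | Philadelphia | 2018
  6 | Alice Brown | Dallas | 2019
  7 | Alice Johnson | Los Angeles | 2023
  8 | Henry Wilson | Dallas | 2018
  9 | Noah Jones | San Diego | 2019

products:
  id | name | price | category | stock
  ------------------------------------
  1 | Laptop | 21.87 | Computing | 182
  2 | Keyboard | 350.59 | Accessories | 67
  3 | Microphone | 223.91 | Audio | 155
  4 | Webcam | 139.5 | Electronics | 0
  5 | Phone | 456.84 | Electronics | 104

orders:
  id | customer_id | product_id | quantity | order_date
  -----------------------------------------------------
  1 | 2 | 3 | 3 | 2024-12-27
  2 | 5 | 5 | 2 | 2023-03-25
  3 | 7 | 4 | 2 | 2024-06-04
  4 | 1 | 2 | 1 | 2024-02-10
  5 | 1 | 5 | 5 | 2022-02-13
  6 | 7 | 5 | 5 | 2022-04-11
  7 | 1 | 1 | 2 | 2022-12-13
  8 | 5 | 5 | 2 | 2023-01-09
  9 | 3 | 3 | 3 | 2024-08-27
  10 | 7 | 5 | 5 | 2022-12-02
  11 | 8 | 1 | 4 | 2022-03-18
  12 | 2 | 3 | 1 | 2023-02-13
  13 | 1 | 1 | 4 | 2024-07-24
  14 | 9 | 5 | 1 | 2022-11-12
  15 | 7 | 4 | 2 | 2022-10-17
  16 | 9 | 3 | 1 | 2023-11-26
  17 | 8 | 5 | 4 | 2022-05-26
SELECT name, stock FROM products ORDER BY stock DESC LIMIT 2

Execution result:
name | stock
Laptop | 182
Microphone | 155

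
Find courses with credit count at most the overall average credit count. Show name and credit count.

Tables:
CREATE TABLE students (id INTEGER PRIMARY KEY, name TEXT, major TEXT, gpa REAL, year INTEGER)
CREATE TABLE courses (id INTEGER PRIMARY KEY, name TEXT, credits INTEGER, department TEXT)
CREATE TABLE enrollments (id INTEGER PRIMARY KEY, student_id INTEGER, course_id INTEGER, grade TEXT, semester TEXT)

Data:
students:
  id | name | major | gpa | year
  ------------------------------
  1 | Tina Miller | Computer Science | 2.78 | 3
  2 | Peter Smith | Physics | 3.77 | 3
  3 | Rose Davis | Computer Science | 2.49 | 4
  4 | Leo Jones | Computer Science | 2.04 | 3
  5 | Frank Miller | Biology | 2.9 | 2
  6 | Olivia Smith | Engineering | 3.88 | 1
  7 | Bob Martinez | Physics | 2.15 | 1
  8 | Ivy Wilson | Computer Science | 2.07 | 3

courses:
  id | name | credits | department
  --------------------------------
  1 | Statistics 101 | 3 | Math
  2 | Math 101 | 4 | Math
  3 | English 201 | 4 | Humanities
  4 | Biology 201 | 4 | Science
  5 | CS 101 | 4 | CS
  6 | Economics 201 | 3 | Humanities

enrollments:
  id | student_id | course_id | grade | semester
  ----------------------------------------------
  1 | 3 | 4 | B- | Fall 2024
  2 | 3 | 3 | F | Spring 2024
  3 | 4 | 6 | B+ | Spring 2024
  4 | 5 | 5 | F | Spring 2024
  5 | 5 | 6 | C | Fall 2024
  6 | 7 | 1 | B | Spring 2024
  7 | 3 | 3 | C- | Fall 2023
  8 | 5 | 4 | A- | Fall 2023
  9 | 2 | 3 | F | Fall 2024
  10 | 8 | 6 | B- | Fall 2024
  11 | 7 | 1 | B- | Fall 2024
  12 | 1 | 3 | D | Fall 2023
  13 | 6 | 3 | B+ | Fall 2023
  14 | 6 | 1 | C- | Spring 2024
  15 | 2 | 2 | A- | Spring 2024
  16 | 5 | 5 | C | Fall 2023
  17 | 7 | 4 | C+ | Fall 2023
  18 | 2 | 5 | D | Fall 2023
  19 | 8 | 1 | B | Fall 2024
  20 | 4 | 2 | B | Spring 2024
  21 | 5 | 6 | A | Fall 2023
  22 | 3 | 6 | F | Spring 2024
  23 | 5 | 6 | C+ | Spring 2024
SELECT name, credits FROM courses WHERE credits <= (SELECT AVG(credits) FROM courses)

Execution result:
name | credits
Statistics 101 | 3
Economics 201 | 3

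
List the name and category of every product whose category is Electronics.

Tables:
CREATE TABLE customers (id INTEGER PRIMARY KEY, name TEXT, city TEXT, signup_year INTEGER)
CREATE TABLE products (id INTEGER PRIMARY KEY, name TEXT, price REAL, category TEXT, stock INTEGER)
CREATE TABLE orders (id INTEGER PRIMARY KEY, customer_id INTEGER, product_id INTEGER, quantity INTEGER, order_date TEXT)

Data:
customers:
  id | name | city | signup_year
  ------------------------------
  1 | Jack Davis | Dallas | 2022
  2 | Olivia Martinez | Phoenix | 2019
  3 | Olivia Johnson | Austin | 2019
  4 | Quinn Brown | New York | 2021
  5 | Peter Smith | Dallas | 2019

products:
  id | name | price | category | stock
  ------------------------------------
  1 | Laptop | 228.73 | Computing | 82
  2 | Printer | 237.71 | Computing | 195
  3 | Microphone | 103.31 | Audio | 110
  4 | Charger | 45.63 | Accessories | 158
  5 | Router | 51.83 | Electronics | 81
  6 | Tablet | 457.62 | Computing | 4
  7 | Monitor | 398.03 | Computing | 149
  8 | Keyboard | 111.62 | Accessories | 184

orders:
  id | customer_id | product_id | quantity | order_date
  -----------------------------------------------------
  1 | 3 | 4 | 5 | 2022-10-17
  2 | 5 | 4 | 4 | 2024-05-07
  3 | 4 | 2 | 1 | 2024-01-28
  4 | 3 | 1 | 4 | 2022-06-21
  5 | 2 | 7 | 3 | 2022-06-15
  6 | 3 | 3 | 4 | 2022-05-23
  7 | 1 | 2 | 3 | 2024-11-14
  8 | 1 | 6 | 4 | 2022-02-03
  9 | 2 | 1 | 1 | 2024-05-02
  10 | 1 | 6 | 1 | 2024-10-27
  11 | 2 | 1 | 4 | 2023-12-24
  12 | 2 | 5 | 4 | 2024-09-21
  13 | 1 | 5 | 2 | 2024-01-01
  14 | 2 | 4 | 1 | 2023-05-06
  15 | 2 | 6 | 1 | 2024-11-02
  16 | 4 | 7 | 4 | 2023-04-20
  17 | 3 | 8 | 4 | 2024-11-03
SELECT name, category FROM products WHERE category = 'Electronics'

Execution result:
name | category
Router | Electronics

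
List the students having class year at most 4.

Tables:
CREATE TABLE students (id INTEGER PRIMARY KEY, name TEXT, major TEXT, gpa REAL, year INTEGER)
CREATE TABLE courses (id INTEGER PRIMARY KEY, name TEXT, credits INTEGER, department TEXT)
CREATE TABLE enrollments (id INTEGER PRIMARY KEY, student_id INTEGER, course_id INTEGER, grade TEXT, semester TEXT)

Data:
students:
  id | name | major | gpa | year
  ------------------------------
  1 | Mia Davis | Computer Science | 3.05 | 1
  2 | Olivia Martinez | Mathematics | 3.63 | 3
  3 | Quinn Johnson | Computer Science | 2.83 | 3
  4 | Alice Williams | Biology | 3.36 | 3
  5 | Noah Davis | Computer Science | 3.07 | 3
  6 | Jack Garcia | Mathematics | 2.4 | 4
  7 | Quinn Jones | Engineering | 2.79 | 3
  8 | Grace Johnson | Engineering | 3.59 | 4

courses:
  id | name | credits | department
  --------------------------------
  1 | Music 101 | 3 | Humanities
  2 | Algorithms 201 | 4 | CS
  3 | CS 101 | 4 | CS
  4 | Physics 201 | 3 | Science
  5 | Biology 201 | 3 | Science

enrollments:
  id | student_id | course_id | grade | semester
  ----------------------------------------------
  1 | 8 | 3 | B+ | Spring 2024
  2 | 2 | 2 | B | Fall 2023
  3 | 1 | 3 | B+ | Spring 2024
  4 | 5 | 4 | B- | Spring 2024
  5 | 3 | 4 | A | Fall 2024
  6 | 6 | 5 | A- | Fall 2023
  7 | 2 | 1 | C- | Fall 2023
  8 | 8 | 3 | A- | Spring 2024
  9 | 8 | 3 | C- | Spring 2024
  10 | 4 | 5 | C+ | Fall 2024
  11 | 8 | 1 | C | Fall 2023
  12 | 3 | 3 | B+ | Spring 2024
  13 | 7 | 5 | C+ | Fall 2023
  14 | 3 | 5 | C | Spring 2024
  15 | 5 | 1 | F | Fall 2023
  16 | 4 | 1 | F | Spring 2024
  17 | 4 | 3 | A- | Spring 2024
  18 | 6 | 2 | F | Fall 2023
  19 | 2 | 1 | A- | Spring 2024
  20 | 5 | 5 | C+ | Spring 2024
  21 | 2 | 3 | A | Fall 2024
SELECT name, year FROM students WHERE year <= 4

Execution result:
name | year
Mia Davis | 1
Olivia Martinez | 3
Quinn Johnson | 3
Alice Williams | 3
Noah Davis | 3
Jack Garcia | 4
Quinn Jones | 3
Grace Johnson | 4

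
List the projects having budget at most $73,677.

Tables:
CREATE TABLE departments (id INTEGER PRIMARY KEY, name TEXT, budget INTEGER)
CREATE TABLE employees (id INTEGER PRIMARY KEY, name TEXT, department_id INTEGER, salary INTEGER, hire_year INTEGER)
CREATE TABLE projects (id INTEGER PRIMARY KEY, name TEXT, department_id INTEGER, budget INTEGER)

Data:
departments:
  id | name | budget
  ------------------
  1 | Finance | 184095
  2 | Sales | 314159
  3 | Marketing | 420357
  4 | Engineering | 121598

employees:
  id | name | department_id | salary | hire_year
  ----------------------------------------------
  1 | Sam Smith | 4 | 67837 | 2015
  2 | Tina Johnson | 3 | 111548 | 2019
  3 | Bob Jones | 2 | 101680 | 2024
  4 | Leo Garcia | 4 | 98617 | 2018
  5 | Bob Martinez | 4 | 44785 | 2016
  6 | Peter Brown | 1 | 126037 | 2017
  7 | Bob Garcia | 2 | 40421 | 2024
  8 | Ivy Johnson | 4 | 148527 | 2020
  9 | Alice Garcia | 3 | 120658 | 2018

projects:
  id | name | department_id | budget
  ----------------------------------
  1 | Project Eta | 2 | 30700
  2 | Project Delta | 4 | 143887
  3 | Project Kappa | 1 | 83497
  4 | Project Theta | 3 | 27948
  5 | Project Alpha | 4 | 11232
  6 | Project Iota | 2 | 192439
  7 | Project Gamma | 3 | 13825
SELECT name, budget FROM projects WHERE budget <= 73677

Execution result:
name | budget
Project Eta | 30700
Project Theta | 27948
Project Alpha | 11232
Project Gamma | 13825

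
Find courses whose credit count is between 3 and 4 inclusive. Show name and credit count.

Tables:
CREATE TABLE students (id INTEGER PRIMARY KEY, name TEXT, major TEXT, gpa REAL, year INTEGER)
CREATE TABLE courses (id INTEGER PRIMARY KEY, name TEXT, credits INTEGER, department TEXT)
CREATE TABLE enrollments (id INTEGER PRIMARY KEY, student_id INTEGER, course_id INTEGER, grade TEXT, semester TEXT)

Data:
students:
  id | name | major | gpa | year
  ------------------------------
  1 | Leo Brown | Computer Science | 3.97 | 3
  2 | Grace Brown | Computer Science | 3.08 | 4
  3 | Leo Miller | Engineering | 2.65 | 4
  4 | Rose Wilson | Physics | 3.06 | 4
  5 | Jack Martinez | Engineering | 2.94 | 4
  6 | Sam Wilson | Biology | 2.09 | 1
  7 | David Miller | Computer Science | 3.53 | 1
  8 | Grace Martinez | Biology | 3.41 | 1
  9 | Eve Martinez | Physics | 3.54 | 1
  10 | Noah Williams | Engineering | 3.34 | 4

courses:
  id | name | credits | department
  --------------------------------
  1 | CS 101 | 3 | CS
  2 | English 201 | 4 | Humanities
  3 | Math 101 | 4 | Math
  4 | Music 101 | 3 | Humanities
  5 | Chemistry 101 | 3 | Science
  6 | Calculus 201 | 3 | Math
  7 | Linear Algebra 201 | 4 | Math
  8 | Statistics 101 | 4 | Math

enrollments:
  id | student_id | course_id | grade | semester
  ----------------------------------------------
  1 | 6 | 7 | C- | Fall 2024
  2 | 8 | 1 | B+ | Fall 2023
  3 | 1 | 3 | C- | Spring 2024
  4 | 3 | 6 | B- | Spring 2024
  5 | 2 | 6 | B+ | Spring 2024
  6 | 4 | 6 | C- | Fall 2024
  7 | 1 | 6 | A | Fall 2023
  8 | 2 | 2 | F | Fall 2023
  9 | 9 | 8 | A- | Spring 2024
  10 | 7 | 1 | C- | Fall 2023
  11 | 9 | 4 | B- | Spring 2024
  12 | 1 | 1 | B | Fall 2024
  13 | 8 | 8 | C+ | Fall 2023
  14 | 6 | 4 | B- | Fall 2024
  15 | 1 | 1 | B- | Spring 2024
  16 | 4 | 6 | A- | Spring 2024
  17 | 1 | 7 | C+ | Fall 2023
SELECT name, credits FROM courses WHERE credits BETWEEN 3 AND 4

Execution result:
name | credits
CS 101 | 3
English 201 | 4
Math 101 | 4
Music 101 | 3
Chemistry 101 | 3
Calculus 201 | 3
Linear Algebra 201 | 4
Statistics 101 | 4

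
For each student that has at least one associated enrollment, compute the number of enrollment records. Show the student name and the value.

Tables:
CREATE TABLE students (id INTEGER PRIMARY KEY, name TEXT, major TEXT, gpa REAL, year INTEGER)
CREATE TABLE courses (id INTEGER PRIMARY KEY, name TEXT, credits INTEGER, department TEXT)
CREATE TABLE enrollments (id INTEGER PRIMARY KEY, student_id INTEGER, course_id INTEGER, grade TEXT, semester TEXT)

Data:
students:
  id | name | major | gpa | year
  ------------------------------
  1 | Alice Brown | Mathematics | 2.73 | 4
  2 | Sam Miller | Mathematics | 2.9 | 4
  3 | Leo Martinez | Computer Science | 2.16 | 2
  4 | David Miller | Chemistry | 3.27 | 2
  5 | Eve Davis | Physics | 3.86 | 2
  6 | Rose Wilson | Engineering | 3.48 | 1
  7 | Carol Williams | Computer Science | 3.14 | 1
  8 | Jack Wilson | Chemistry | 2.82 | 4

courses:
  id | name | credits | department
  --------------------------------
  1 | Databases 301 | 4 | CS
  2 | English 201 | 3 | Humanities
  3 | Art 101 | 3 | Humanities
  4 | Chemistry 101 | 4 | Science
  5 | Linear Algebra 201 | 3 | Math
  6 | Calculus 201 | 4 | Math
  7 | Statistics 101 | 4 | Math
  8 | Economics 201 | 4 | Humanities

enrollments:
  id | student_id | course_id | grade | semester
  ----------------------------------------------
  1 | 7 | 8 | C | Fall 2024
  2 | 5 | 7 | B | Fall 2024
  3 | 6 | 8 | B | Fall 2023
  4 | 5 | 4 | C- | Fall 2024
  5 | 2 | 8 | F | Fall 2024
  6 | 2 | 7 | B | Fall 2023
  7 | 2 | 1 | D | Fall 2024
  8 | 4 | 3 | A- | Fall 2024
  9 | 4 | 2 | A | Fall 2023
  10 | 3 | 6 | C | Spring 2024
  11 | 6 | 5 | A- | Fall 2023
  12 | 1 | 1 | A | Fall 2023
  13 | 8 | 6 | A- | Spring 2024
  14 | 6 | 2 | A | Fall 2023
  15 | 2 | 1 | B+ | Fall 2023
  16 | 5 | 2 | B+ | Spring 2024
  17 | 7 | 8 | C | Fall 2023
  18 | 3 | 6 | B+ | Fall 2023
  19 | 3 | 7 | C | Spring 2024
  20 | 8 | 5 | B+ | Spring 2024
SELECT p.name, COUNT(*) AS n FROM enrollments c JOIN students p ON c.student_id = p.id GROUP BY p.id, p.name

Execution result:
name | n
Alice Brown | 1
Sam Miller | 4
Leo Martinez | 3
David Miller | 2
Eve Davis | 3
Rose Wilson | 3
Carol Williams | 2
Jack Wilson | 2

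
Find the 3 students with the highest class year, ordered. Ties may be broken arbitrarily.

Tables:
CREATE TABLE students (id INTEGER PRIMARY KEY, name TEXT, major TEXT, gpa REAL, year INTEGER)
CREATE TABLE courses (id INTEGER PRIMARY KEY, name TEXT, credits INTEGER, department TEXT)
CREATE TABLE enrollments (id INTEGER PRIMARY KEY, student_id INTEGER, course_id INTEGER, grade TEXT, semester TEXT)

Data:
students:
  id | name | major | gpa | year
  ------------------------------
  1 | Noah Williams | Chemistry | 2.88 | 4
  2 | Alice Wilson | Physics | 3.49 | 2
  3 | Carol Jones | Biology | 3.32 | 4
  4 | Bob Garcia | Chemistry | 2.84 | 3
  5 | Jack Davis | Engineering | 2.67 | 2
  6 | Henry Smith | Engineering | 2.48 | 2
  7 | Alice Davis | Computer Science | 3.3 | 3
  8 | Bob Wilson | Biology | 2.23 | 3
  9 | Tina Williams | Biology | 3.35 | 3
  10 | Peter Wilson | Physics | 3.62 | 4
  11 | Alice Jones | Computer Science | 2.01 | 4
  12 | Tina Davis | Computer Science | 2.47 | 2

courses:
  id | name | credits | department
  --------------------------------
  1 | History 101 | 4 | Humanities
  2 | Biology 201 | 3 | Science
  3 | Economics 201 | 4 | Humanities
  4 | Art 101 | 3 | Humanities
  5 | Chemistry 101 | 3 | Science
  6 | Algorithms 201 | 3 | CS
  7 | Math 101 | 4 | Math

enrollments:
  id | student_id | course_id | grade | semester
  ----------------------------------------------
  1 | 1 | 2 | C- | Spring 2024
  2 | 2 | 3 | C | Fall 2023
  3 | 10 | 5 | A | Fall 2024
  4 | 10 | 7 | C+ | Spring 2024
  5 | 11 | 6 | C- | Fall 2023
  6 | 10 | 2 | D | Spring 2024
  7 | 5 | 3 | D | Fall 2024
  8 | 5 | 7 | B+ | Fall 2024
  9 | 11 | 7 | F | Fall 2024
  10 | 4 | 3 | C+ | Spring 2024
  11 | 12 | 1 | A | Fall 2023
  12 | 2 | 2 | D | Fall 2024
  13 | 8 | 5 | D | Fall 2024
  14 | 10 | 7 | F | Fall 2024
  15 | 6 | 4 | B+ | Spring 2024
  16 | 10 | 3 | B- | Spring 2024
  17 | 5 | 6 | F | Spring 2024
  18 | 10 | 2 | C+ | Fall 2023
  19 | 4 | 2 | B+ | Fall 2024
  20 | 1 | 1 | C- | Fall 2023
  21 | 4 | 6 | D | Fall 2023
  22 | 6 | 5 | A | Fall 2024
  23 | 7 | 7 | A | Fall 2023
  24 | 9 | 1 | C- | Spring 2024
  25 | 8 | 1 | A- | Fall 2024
SELECT name, year FROM students ORDER BY year DESC LIMIT 3

Execution result:
name | year
Noah Williams | 4
Carol Jones | 4
Peter Wilson | 4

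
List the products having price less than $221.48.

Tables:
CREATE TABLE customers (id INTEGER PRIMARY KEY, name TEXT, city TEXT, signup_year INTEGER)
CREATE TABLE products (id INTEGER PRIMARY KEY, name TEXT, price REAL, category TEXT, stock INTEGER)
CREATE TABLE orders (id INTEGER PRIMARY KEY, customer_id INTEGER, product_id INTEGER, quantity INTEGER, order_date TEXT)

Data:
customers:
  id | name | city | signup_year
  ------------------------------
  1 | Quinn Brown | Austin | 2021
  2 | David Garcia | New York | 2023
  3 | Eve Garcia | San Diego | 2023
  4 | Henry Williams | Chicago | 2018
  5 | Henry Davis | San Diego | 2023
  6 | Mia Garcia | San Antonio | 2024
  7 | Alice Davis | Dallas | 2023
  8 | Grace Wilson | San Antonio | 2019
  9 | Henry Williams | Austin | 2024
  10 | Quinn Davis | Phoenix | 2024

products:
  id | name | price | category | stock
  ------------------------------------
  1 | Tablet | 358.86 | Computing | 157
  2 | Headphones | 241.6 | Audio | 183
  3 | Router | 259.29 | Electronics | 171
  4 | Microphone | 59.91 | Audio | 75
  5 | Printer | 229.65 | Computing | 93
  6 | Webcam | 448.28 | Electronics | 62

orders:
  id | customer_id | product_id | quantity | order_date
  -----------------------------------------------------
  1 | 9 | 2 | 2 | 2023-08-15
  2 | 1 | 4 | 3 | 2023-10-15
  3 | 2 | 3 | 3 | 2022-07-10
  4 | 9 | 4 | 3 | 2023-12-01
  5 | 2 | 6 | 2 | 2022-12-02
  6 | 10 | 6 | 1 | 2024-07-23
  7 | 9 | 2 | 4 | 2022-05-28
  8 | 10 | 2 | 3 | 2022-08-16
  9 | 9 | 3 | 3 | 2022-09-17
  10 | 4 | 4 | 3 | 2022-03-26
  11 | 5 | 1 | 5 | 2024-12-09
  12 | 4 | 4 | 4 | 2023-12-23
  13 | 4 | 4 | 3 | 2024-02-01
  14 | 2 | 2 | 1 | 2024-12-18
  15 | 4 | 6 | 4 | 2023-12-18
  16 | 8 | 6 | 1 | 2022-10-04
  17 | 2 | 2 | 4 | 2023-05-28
SELECT name, price FROM products WHERE price < 221.48

Execution result:
name | price
Microphone | 59.91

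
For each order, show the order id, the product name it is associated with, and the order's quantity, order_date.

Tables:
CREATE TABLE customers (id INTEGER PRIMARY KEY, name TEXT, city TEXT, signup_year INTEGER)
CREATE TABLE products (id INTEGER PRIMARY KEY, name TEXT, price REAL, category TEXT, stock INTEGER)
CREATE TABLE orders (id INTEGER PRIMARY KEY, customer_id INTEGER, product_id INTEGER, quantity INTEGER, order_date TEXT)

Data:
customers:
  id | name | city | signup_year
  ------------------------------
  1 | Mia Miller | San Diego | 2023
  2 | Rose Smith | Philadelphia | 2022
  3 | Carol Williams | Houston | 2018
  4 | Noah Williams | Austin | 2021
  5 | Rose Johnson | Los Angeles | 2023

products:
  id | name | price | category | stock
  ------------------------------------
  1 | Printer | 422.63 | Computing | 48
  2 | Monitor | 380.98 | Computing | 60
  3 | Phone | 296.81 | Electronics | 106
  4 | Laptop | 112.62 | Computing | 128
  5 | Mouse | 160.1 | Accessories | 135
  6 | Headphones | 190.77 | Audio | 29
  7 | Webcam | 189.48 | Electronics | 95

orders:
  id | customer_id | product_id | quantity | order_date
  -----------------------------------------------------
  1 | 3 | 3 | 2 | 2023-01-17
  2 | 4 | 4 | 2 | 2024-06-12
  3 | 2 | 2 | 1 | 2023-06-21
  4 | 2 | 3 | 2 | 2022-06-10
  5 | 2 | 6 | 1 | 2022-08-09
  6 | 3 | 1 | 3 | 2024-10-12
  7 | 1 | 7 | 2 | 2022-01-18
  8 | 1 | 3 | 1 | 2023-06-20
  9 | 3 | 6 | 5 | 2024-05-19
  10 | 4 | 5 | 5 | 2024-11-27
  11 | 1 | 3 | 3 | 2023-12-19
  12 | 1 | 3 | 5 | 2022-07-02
SELECT c.id, p.name AS product, c.quantity, c.order_date FROM orders c JOIN products p ON c.product_id = p.id

Execution result:
id | product | quantity | order_date
1 | Phone | 2 | 2023-01-17
2 | Laptop | 2 | 2024-06-12
3 | Monitor | 1 | 2023-06-21
4 | Phone | 2 | 2022-06-10
5 | Headphones | 1 | 2022-08-09
6 | Printer | 3 | 2024-10-12
7 | Webcam | 2 | 2022-01-18
8 | Phone | 1 | 2023-06-20
9 | Headphones | 5 | 2024-05-19
10 | Mouse | 5 | 2024-11-27
11 | Phone | 3 | 2023-12-19
12 | Phone | 5 | 2022-07-02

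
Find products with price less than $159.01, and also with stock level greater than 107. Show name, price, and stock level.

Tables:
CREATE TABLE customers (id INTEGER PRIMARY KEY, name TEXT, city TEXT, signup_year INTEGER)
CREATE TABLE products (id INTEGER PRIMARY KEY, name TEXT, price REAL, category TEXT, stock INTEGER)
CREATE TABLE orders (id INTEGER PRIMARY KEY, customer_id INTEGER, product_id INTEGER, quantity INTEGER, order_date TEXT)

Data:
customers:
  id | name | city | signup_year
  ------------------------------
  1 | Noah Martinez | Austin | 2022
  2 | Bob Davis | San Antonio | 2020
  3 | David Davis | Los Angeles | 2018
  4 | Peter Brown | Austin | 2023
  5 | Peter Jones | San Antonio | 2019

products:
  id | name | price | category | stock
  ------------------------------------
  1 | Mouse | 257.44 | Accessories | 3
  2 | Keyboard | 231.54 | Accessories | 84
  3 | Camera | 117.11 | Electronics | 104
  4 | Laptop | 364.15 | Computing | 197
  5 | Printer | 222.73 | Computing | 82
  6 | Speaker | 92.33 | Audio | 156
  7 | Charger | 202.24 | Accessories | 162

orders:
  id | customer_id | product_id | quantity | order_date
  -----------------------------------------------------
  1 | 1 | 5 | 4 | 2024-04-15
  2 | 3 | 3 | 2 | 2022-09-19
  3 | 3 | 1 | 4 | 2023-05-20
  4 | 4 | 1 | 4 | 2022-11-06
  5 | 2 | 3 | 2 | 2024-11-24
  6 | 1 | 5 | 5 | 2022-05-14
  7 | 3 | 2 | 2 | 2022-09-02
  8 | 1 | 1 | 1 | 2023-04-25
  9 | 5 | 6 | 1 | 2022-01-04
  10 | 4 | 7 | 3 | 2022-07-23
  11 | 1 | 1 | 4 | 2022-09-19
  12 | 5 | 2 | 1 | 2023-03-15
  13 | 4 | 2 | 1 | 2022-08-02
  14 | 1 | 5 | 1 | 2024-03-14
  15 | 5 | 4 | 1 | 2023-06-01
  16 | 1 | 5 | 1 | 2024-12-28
SELECT name, price, stock FROM products WHERE price < 159.01 AND stock > 107

Execution result:
name | price | stock
Speaker | 92.33 | 156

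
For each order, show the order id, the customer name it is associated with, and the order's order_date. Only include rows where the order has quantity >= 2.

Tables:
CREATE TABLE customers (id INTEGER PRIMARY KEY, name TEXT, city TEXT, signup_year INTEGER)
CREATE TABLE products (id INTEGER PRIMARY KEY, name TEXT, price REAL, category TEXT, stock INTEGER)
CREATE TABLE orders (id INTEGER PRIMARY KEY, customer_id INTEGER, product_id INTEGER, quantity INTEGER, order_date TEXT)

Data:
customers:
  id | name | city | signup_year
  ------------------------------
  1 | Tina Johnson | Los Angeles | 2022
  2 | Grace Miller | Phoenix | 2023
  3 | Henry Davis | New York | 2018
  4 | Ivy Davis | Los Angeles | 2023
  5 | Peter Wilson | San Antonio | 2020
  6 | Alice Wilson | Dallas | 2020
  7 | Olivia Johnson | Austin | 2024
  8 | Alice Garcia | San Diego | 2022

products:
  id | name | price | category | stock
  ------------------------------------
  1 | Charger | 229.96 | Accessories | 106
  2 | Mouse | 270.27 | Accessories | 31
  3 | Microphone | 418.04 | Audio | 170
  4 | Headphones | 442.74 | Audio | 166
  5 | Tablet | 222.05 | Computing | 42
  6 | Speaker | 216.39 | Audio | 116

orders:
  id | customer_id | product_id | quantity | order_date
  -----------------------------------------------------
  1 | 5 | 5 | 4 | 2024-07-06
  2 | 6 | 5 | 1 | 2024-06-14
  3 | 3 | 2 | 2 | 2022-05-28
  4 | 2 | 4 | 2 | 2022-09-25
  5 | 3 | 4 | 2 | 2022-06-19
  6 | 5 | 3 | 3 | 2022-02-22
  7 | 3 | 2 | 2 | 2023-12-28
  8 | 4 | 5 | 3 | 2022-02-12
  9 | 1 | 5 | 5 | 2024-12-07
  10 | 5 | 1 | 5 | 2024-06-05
SELECT c.id, p.name AS customer, c.order_date FROM orders c JOIN customers p ON c.customer_id = p.id WHERE c.quantity >= 2

Execution result:
id | customer | order_date
1 | Peter Wilson | 2024-07-06
3 | Henry Davis | 2022-05-28
4 | Grace Miller | 2022-09-25
5 | Henry Davis | 2022-06-19
6 | Peter Wilson | 2022-02-22
7 | Henry Davis | 2023-12-28
8 | Ivy Davis | 2022-02-12
9 | Tina Johnson | 2024-12-07
10 | Peter Wilson | 2024-06-05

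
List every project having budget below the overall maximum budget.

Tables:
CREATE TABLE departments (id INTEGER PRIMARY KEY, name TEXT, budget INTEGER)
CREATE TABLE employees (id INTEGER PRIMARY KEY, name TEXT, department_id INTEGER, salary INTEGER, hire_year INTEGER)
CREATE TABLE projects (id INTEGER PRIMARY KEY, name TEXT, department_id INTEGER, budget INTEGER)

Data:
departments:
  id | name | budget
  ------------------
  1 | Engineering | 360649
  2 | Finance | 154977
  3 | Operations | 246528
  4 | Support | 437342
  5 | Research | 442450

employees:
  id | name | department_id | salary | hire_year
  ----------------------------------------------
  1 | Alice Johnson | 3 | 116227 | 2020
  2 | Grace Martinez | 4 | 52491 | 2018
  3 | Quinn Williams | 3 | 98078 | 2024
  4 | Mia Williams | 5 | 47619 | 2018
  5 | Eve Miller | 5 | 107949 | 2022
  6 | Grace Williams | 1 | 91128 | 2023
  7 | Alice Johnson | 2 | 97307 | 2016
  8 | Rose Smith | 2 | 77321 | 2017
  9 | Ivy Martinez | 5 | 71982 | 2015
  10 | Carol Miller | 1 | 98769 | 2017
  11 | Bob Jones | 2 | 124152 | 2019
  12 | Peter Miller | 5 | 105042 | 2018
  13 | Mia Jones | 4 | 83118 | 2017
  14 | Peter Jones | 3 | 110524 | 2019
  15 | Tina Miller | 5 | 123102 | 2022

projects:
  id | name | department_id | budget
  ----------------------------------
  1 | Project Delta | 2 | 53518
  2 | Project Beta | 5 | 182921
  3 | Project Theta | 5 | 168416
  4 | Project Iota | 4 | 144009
SELECT name, budget FROM projects WHERE budget < (SELECT MAX(budget) FROM projects)

Execution result:
name | budget
Project Delta | 53518
Project Theta | 168416
Project Iota | 144009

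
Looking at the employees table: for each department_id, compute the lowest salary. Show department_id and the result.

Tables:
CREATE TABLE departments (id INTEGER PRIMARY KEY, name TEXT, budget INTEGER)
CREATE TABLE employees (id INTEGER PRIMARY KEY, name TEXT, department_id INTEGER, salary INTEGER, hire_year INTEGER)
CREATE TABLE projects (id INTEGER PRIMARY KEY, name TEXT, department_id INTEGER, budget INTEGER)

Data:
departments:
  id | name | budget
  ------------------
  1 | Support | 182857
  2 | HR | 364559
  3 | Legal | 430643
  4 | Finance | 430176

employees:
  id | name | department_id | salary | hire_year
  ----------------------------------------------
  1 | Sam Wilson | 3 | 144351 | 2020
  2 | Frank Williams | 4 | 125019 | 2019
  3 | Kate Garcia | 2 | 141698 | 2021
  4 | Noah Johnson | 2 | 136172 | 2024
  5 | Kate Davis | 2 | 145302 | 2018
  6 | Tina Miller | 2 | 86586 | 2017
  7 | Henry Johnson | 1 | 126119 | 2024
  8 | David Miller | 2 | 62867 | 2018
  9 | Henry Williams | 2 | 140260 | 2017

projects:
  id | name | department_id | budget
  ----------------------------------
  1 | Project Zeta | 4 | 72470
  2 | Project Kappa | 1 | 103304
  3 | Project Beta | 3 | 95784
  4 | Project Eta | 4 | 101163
SELECT department_id, MIN(salary) AS min_salary FROM employees GROUP BY department_id

Execution result:
department_id | min_salary
1 | 126119
2 | 62867
3 | 144351
4 | 125019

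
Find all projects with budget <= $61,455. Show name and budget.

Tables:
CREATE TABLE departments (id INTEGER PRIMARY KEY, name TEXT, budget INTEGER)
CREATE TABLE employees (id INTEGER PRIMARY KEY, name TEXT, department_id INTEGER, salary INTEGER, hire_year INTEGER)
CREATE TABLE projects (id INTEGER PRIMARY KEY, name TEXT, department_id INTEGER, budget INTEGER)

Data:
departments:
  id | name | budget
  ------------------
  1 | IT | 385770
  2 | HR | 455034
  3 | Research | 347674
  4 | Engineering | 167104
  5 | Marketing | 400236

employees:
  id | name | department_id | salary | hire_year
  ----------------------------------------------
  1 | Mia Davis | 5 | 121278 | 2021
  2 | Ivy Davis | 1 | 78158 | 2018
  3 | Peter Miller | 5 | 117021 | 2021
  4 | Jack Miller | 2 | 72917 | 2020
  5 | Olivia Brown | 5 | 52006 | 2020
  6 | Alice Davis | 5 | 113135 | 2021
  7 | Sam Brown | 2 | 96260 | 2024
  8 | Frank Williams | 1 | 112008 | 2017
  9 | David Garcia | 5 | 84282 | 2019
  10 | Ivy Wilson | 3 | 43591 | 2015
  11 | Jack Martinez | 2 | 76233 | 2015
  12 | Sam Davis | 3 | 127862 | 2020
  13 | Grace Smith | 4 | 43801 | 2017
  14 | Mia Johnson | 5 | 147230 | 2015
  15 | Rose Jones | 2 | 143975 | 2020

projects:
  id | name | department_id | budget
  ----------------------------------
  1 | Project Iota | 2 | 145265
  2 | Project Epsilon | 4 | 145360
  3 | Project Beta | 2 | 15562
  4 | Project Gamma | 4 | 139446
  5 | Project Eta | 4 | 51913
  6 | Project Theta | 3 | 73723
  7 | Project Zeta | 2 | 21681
SELECT name, budget FROM projects WHERE budget <= 61455

Execution result:
name | budget
Project Beta | 15562
Project Eta | 51913
Project Zeta | 21681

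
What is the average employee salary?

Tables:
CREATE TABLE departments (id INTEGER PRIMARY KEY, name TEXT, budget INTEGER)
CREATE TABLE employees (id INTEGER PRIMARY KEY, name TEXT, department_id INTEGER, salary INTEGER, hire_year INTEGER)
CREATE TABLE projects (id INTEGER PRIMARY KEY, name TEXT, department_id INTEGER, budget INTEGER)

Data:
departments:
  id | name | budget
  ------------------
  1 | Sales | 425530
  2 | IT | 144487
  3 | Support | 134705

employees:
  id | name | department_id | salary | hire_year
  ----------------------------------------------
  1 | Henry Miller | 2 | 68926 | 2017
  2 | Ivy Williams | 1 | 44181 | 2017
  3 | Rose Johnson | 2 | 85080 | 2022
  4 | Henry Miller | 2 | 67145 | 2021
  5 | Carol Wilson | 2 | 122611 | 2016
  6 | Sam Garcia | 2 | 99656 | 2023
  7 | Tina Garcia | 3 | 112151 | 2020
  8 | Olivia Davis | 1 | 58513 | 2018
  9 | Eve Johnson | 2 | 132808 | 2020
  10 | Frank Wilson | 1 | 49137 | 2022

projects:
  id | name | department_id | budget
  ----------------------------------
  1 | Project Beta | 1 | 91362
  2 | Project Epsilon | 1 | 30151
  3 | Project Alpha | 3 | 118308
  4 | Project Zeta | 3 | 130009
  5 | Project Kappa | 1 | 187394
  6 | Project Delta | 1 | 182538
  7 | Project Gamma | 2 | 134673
SELECT AVG(salary) FROM employees

Execution result:
84020.80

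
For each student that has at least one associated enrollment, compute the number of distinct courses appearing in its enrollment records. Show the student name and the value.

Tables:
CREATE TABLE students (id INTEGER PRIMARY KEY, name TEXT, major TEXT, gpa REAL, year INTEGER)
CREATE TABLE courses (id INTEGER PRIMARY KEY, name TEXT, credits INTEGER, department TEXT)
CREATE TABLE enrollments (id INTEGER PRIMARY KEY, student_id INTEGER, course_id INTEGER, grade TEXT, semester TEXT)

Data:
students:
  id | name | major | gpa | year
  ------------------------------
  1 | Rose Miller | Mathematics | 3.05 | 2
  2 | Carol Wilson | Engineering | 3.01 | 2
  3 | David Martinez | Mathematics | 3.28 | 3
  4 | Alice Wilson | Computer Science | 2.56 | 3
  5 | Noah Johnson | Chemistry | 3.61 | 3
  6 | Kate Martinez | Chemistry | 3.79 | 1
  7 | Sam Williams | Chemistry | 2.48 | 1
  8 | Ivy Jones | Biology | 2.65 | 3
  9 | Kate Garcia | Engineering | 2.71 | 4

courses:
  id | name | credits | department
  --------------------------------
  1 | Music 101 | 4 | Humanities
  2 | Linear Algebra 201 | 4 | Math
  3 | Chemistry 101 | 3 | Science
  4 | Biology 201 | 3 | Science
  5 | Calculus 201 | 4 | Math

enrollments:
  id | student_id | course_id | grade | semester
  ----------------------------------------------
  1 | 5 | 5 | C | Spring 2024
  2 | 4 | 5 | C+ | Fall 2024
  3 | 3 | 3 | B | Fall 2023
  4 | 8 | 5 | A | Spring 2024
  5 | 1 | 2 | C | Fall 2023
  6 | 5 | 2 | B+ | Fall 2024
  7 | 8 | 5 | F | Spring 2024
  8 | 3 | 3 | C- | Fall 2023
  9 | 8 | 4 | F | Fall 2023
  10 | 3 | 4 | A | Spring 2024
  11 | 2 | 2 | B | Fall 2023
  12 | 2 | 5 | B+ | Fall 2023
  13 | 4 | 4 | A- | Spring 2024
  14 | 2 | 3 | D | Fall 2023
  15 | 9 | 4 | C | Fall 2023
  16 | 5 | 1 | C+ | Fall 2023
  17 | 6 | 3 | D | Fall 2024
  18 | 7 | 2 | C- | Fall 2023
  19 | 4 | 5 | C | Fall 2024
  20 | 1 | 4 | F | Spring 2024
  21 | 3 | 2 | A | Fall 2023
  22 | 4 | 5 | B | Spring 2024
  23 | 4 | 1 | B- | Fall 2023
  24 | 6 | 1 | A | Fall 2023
SELECT p.name, COUNT(DISTINCT c.course_id) AS distinct_course_count FROM enrollments c JOIN students p ON c.student_id = p.id GROUP BY p.id, p.name

Execution result:
name | distinct_course_count
Rose Miller | 2
Carol Wilson | 3
David Martinez | 3
Alice Wilson | 3
Noah Johnson | 3
Kate Martinez | 2
Sam Williams | 1
Ivy Jones | 2
Kate Garcia | 1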